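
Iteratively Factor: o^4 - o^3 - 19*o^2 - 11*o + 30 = (o - 1)*(o^3 - 19*o - 30) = (o - 1)*(o + 3)*(o^2 - 3*o - 10) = (o - 5)*(o - 1)*(o + 3)*(o + 2)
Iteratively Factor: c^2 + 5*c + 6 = (c + 3)*(c + 2)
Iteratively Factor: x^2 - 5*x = (x - 5)*(x)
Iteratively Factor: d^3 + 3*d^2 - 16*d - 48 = (d - 4)*(d^2 + 7*d + 12) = (d - 4)*(d + 4)*(d + 3)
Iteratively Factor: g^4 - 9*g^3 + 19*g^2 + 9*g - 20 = (g + 1)*(g^3 - 10*g^2 + 29*g - 20) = (g - 4)*(g + 1)*(g^2 - 6*g + 5) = (g - 4)*(g - 1)*(g + 1)*(g - 5)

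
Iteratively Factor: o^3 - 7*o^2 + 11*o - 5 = (o - 5)*(o^2 - 2*o + 1) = (o - 5)*(o - 1)*(o - 1)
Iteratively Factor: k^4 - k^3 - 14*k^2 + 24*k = (k)*(k^3 - k^2 - 14*k + 24) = k*(k + 4)*(k^2 - 5*k + 6) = k*(k - 3)*(k + 4)*(k - 2)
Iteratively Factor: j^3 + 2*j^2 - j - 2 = (j - 1)*(j^2 + 3*j + 2) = (j - 1)*(j + 2)*(j + 1)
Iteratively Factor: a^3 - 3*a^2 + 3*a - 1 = (a - 1)*(a^2 - 2*a + 1) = (a - 1)^2*(a - 1)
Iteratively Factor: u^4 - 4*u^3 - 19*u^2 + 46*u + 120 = (u - 5)*(u^3 + u^2 - 14*u - 24) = (u - 5)*(u + 2)*(u^2 - u - 12) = (u - 5)*(u + 2)*(u + 3)*(u - 4)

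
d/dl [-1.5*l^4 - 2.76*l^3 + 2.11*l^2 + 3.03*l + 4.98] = -6.0*l^3 - 8.28*l^2 + 4.22*l + 3.03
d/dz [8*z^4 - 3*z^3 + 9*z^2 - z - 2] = 32*z^3 - 9*z^2 + 18*z - 1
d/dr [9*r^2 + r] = 18*r + 1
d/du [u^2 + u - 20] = 2*u + 1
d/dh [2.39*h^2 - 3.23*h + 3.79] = 4.78*h - 3.23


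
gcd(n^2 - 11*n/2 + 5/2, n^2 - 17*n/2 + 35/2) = n - 5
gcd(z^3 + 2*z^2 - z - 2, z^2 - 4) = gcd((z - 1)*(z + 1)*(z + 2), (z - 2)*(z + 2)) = z + 2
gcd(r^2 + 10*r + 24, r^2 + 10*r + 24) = r^2 + 10*r + 24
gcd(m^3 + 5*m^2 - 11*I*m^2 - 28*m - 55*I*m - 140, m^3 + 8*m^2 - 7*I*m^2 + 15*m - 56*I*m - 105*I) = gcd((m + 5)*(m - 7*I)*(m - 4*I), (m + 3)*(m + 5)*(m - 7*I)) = m^2 + m*(5 - 7*I) - 35*I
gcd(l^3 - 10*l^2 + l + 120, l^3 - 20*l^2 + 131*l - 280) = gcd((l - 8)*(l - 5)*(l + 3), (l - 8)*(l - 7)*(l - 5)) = l^2 - 13*l + 40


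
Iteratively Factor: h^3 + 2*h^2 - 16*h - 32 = (h + 4)*(h^2 - 2*h - 8) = (h + 2)*(h + 4)*(h - 4)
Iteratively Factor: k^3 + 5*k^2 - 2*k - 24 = (k + 4)*(k^2 + k - 6) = (k - 2)*(k + 4)*(k + 3)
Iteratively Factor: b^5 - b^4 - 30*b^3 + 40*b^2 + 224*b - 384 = (b - 2)*(b^4 + b^3 - 28*b^2 - 16*b + 192) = (b - 3)*(b - 2)*(b^3 + 4*b^2 - 16*b - 64) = (b - 3)*(b - 2)*(b + 4)*(b^2 - 16) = (b - 3)*(b - 2)*(b + 4)^2*(b - 4)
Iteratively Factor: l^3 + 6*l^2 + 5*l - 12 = (l + 4)*(l^2 + 2*l - 3) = (l + 3)*(l + 4)*(l - 1)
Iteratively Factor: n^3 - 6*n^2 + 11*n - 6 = (n - 3)*(n^2 - 3*n + 2) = (n - 3)*(n - 1)*(n - 2)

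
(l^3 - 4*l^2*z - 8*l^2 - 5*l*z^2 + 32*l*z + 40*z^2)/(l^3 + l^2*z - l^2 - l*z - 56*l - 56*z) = (l - 5*z)/(l + 7)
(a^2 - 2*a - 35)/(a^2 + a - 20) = (a - 7)/(a - 4)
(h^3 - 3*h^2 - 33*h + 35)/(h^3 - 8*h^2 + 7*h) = (h + 5)/h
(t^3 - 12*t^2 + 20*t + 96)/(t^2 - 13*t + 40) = (t^2 - 4*t - 12)/(t - 5)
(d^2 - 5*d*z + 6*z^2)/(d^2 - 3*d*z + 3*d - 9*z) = (d - 2*z)/(d + 3)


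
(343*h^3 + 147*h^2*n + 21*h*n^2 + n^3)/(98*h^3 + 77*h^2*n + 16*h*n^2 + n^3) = (7*h + n)/(2*h + n)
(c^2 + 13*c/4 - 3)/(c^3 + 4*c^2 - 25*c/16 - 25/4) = 4*(4*c - 3)/(16*c^2 - 25)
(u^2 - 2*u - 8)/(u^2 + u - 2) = (u - 4)/(u - 1)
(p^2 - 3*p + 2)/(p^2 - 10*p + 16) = (p - 1)/(p - 8)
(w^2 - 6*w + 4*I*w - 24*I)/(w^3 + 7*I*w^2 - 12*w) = (w - 6)/(w*(w + 3*I))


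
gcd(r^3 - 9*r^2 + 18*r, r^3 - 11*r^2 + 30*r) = r^2 - 6*r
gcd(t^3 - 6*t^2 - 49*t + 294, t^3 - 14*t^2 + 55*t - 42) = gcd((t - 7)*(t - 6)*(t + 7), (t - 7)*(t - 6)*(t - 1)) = t^2 - 13*t + 42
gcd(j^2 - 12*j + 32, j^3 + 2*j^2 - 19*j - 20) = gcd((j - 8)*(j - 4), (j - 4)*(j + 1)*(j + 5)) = j - 4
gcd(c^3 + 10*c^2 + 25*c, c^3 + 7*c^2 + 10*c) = c^2 + 5*c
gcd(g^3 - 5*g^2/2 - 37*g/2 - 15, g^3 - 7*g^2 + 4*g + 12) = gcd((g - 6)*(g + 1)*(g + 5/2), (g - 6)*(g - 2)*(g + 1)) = g^2 - 5*g - 6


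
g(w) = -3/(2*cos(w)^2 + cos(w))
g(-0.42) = -1.16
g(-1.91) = 26.95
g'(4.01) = -101.88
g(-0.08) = -1.01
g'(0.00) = 0.00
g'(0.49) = -1.07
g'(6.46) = -0.31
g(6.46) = -1.03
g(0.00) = -1.00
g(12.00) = -1.32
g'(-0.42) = 0.85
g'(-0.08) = 0.13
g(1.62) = 67.65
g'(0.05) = -0.08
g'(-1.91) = -75.57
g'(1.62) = -1223.91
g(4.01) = -15.90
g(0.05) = -1.00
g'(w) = -3*(4*sin(w)*cos(w) + sin(w))/(2*cos(w)^2 + cos(w))^2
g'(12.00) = 1.37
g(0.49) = -1.23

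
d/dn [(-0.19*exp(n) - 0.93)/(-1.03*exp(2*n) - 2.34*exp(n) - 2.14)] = (-(0.19*exp(n) + 0.93)*(2.06*exp(n) + 2.34) + 0.1957*exp(2*n) + 0.4446*exp(n) + 0.4066)*exp(n)/(1.03*exp(2*n) + 2.34*exp(n) + 2.14)^2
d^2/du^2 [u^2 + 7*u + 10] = 2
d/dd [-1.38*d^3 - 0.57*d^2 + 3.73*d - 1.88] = -4.14*d^2 - 1.14*d + 3.73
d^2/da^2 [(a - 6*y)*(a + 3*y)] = 2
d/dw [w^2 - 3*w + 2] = 2*w - 3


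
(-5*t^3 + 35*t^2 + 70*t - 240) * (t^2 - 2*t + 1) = -5*t^5 + 45*t^4 - 5*t^3 - 345*t^2 + 550*t - 240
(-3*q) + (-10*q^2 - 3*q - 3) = -10*q^2 - 6*q - 3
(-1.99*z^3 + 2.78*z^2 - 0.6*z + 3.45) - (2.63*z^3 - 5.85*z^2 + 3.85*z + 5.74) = -4.62*z^3 + 8.63*z^2 - 4.45*z - 2.29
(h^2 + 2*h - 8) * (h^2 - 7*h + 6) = h^4 - 5*h^3 - 16*h^2 + 68*h - 48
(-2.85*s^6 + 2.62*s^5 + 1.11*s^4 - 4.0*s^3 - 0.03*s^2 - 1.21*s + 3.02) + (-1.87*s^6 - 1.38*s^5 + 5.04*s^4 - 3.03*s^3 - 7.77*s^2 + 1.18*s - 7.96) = -4.72*s^6 + 1.24*s^5 + 6.15*s^4 - 7.03*s^3 - 7.8*s^2 - 0.03*s - 4.94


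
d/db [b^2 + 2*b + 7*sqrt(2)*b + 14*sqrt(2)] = 2*b + 2 + 7*sqrt(2)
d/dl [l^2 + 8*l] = 2*l + 8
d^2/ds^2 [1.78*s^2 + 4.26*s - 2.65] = 3.56000000000000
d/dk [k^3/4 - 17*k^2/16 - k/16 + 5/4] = 3*k^2/4 - 17*k/8 - 1/16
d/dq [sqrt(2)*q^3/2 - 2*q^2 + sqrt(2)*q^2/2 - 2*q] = 3*sqrt(2)*q^2/2 - 4*q + sqrt(2)*q - 2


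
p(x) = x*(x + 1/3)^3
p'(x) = 3*x*(x + 1/3)^2 + (x + 1/3)^3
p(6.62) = 2225.55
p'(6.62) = 1296.39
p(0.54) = 0.36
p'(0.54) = 1.90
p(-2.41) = 21.58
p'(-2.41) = -40.14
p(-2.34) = 18.91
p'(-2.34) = -36.35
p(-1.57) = 2.97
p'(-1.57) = -9.09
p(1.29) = 5.52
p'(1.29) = 14.48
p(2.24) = 38.17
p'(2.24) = 61.54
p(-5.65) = 849.12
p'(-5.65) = -629.41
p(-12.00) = 19055.56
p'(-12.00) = -6487.96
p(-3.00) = 56.89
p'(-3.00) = -82.96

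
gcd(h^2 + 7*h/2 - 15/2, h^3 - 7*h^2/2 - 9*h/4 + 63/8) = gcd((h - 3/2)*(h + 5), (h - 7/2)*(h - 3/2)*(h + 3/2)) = h - 3/2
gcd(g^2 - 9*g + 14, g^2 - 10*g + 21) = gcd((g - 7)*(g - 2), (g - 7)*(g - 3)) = g - 7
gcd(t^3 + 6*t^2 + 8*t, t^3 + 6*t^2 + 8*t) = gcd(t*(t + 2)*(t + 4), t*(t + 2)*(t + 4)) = t^3 + 6*t^2 + 8*t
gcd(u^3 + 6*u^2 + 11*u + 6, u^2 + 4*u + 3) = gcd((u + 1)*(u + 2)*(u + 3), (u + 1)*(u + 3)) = u^2 + 4*u + 3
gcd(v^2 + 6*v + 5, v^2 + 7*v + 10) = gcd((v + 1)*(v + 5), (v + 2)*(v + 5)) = v + 5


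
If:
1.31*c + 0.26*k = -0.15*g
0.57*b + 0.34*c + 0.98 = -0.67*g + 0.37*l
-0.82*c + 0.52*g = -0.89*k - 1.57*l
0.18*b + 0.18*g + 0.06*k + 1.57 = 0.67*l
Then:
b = 12.3652319179241*l - 23.9473779874228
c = 0.283526041988515*l + 0.0232961190490904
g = 18.8986339885885 - 10.111314996258*l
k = 4.40491590166823*l - 11.0204346701638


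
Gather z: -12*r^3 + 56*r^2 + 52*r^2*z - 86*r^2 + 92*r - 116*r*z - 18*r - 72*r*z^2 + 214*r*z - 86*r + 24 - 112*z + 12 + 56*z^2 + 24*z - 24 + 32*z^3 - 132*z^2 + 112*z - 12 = -12*r^3 - 30*r^2 - 12*r + 32*z^3 + z^2*(-72*r - 76) + z*(52*r^2 + 98*r + 24)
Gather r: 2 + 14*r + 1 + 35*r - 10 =49*r - 7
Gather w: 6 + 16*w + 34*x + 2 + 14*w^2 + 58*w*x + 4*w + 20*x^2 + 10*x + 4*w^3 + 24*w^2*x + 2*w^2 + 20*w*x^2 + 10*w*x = 4*w^3 + w^2*(24*x + 16) + w*(20*x^2 + 68*x + 20) + 20*x^2 + 44*x + 8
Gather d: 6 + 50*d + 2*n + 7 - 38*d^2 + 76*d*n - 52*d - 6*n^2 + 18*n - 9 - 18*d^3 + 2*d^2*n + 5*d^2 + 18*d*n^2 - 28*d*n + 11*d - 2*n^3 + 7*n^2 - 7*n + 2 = -18*d^3 + d^2*(2*n - 33) + d*(18*n^2 + 48*n + 9) - 2*n^3 + n^2 + 13*n + 6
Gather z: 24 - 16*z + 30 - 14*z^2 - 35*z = -14*z^2 - 51*z + 54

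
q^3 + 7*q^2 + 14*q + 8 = (q + 1)*(q + 2)*(q + 4)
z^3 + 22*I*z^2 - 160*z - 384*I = (z + 6*I)*(z + 8*I)^2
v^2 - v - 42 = (v - 7)*(v + 6)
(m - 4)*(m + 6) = m^2 + 2*m - 24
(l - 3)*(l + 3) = l^2 - 9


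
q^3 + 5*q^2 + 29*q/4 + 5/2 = (q + 1/2)*(q + 2)*(q + 5/2)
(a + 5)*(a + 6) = a^2 + 11*a + 30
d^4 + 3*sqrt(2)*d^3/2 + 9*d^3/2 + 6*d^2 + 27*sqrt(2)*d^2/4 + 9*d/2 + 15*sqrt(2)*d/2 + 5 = (d + 2)*(d + 5/2)*(d + sqrt(2)/2)*(d + sqrt(2))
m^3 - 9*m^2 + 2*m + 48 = (m - 8)*(m - 3)*(m + 2)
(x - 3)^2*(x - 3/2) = x^3 - 15*x^2/2 + 18*x - 27/2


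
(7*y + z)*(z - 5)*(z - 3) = 7*y*z^2 - 56*y*z + 105*y + z^3 - 8*z^2 + 15*z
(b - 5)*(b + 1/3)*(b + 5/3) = b^3 - 3*b^2 - 85*b/9 - 25/9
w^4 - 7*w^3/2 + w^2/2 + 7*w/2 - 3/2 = (w - 3)*(w - 1)*(w - 1/2)*(w + 1)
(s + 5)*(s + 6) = s^2 + 11*s + 30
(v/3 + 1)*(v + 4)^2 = v^3/3 + 11*v^2/3 + 40*v/3 + 16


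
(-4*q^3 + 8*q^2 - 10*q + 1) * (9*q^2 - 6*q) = -36*q^5 + 96*q^4 - 138*q^3 + 69*q^2 - 6*q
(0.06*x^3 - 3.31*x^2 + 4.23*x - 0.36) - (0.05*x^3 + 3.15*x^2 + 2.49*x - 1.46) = 0.01*x^3 - 6.46*x^2 + 1.74*x + 1.1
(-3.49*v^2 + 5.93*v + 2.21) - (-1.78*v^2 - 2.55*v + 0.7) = -1.71*v^2 + 8.48*v + 1.51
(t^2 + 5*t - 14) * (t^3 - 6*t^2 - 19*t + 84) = t^5 - t^4 - 63*t^3 + 73*t^2 + 686*t - 1176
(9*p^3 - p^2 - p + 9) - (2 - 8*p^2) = 9*p^3 + 7*p^2 - p + 7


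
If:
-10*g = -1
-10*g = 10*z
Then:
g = 1/10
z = -1/10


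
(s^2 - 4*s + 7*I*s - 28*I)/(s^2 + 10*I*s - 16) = (s^2 + s*(-4 + 7*I) - 28*I)/(s^2 + 10*I*s - 16)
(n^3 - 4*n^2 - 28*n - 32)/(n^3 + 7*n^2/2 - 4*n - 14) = 2*(n^2 - 6*n - 16)/(2*n^2 + 3*n - 14)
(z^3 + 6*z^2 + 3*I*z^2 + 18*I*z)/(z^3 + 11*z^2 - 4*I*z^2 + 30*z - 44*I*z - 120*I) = z*(z + 3*I)/(z^2 + z*(5 - 4*I) - 20*I)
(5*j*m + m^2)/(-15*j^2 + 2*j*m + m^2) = -m/(3*j - m)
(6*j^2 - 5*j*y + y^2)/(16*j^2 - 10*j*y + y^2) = (-3*j + y)/(-8*j + y)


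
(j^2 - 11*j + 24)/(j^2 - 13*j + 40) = (j - 3)/(j - 5)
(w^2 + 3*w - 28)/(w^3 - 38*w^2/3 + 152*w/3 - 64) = 3*(w + 7)/(3*w^2 - 26*w + 48)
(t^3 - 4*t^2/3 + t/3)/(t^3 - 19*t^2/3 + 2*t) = (t - 1)/(t - 6)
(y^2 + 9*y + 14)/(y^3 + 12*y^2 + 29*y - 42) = (y + 2)/(y^2 + 5*y - 6)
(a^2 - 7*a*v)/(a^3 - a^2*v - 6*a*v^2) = (-a + 7*v)/(-a^2 + a*v + 6*v^2)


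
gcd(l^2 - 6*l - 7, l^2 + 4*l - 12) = 1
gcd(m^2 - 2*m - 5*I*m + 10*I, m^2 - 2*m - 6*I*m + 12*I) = m - 2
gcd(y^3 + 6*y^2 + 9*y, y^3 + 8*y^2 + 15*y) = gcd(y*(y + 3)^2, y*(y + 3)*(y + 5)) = y^2 + 3*y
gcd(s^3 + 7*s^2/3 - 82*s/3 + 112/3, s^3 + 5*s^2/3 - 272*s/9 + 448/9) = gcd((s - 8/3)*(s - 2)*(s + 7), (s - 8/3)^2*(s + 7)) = s^2 + 13*s/3 - 56/3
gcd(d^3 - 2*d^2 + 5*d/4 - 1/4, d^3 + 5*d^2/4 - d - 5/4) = d - 1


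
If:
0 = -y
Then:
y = 0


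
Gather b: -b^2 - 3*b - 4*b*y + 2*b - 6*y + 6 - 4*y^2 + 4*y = -b^2 + b*(-4*y - 1) - 4*y^2 - 2*y + 6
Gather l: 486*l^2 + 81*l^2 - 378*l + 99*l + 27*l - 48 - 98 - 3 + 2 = 567*l^2 - 252*l - 147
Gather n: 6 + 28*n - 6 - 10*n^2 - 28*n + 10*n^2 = 0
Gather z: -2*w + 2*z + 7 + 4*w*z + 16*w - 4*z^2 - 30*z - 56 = 14*w - 4*z^2 + z*(4*w - 28) - 49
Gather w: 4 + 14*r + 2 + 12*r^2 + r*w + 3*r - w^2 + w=12*r^2 + 17*r - w^2 + w*(r + 1) + 6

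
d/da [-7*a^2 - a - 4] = -14*a - 1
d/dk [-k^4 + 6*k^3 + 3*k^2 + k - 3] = -4*k^3 + 18*k^2 + 6*k + 1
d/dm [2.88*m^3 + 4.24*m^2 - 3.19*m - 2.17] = 8.64*m^2 + 8.48*m - 3.19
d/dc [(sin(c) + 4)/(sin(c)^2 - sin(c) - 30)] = (-8*sin(c) + cos(c)^2 - 27)*cos(c)/(sin(c) + cos(c)^2 + 29)^2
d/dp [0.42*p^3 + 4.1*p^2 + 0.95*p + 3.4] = 1.26*p^2 + 8.2*p + 0.95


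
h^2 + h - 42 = (h - 6)*(h + 7)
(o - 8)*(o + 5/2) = o^2 - 11*o/2 - 20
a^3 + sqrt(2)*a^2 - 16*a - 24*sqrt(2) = (a - 3*sqrt(2))*(a + 2*sqrt(2))^2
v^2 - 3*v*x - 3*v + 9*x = (v - 3)*(v - 3*x)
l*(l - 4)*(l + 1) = l^3 - 3*l^2 - 4*l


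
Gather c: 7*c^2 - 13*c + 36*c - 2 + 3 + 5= 7*c^2 + 23*c + 6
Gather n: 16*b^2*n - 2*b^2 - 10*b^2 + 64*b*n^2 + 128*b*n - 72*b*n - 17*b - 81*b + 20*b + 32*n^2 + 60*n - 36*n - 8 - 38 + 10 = -12*b^2 - 78*b + n^2*(64*b + 32) + n*(16*b^2 + 56*b + 24) - 36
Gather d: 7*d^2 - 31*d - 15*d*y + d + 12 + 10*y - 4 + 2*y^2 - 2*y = 7*d^2 + d*(-15*y - 30) + 2*y^2 + 8*y + 8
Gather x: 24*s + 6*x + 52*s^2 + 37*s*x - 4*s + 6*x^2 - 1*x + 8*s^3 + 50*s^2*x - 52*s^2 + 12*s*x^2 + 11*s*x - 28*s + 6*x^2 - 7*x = 8*s^3 - 8*s + x^2*(12*s + 12) + x*(50*s^2 + 48*s - 2)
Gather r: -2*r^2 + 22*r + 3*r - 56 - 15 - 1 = -2*r^2 + 25*r - 72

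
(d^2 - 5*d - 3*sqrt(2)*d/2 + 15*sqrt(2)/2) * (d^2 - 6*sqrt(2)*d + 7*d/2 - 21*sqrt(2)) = d^4 - 15*sqrt(2)*d^3/2 - 3*d^3/2 + d^2/2 + 45*sqrt(2)*d^2/4 - 27*d + 525*sqrt(2)*d/4 - 315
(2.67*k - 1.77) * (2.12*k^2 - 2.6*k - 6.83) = 5.6604*k^3 - 10.6944*k^2 - 13.6341*k + 12.0891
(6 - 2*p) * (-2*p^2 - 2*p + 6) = 4*p^3 - 8*p^2 - 24*p + 36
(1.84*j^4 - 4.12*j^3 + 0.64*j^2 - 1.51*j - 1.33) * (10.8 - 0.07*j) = -0.1288*j^5 + 20.1604*j^4 - 44.5408*j^3 + 7.0177*j^2 - 16.2149*j - 14.364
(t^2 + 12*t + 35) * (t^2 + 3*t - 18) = t^4 + 15*t^3 + 53*t^2 - 111*t - 630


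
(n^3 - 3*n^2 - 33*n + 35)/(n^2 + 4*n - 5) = n - 7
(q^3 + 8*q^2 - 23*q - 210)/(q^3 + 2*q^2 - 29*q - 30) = (q + 7)/(q + 1)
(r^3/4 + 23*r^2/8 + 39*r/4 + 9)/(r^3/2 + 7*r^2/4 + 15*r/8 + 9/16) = 2*(r^2 + 10*r + 24)/(4*r^2 + 8*r + 3)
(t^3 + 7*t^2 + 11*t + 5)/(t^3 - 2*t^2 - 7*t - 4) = (t + 5)/(t - 4)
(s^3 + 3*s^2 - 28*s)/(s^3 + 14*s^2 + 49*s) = (s - 4)/(s + 7)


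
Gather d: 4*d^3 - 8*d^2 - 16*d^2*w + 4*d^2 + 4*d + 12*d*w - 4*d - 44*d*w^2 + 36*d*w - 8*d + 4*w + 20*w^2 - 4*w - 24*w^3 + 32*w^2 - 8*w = 4*d^3 + d^2*(-16*w - 4) + d*(-44*w^2 + 48*w - 8) - 24*w^3 + 52*w^2 - 8*w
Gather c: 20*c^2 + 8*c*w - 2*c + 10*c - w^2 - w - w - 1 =20*c^2 + c*(8*w + 8) - w^2 - 2*w - 1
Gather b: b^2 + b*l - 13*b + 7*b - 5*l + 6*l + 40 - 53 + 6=b^2 + b*(l - 6) + l - 7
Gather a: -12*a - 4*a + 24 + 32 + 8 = 64 - 16*a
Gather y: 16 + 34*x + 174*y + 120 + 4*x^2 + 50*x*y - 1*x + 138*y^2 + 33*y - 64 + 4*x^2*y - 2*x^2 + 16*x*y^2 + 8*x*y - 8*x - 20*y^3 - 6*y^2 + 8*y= 2*x^2 + 25*x - 20*y^3 + y^2*(16*x + 132) + y*(4*x^2 + 58*x + 215) + 72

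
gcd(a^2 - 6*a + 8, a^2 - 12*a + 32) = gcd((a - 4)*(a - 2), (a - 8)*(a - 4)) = a - 4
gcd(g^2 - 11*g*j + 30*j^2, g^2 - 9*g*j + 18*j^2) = g - 6*j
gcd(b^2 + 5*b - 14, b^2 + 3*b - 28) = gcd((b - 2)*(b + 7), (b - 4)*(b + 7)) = b + 7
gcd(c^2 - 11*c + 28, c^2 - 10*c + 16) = 1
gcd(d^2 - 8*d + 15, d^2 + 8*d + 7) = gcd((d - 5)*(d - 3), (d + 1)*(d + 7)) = 1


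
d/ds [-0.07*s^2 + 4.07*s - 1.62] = 4.07 - 0.14*s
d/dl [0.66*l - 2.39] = 0.660000000000000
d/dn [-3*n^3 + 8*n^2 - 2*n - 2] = -9*n^2 + 16*n - 2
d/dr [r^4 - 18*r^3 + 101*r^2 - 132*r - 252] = 4*r^3 - 54*r^2 + 202*r - 132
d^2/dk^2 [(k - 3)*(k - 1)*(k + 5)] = 6*k + 2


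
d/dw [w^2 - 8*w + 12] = 2*w - 8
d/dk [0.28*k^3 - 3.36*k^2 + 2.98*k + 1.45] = 0.84*k^2 - 6.72*k + 2.98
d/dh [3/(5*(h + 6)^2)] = -6/(5*(h + 6)^3)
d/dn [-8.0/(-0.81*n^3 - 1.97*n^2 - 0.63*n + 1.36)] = (-19.44*n^2 - 31.52*n - 5.04)/(0.81*n^3 + 1.97*n^2 + 0.63*n - 1.36)^2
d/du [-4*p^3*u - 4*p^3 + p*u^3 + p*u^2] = p*(-4*p^2 + 3*u^2 + 2*u)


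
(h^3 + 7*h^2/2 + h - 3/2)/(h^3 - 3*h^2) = (h^3 + 7*h^2/2 + h - 3/2)/(h^2*(h - 3))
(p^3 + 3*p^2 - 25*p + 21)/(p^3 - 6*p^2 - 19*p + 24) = (p^2 + 4*p - 21)/(p^2 - 5*p - 24)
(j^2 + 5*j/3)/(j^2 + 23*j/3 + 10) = j/(j + 6)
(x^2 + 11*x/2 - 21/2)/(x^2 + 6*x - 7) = (x - 3/2)/(x - 1)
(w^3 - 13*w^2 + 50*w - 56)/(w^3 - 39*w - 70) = (w^2 - 6*w + 8)/(w^2 + 7*w + 10)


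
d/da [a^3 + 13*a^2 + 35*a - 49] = 3*a^2 + 26*a + 35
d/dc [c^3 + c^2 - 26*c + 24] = 3*c^2 + 2*c - 26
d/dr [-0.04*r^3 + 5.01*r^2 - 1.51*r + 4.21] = -0.12*r^2 + 10.02*r - 1.51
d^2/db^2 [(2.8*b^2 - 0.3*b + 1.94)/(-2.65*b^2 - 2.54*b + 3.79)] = (41.9071*b^3 - 250.4727*b^2 - 60.27054*b - 138.663988)/(18.609625*b^6 + 53.51145*b^5 - 28.555605*b^4 - 136.675876*b^3 + 40.839903*b^2 + 109.454442*b - 54.439939)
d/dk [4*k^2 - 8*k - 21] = 8*k - 8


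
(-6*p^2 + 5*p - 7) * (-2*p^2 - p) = 12*p^4 - 4*p^3 + 9*p^2 + 7*p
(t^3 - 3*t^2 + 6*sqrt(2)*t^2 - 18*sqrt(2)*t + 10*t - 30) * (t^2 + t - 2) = t^5 - 2*t^4 + 6*sqrt(2)*t^4 - 12*sqrt(2)*t^3 + 5*t^3 - 30*sqrt(2)*t^2 - 14*t^2 - 50*t + 36*sqrt(2)*t + 60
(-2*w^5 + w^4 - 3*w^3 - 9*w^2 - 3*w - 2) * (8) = -16*w^5 + 8*w^4 - 24*w^3 - 72*w^2 - 24*w - 16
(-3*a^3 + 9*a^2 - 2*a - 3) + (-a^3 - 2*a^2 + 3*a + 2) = -4*a^3 + 7*a^2 + a - 1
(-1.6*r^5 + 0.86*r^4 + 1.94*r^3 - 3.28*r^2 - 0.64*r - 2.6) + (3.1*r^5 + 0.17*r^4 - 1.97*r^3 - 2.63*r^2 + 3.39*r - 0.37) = 1.5*r^5 + 1.03*r^4 - 0.03*r^3 - 5.91*r^2 + 2.75*r - 2.97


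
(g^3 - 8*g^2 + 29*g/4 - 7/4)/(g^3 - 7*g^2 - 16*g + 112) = (g^2 - g + 1/4)/(g^2 - 16)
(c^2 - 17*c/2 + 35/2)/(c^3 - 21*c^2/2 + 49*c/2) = (c - 5)/(c*(c - 7))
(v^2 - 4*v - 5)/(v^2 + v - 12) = (v^2 - 4*v - 5)/(v^2 + v - 12)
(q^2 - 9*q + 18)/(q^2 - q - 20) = (-q^2 + 9*q - 18)/(-q^2 + q + 20)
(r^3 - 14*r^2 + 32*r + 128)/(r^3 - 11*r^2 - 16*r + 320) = (r + 2)/(r + 5)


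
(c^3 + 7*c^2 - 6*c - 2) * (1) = c^3 + 7*c^2 - 6*c - 2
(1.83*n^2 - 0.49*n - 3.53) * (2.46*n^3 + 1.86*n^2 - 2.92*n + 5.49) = 4.5018*n^5 + 2.1984*n^4 - 14.9388*n^3 + 4.9117*n^2 + 7.6175*n - 19.3797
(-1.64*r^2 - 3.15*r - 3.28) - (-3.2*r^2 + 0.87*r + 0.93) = 1.56*r^2 - 4.02*r - 4.21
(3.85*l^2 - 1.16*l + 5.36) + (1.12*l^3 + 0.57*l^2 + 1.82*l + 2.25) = 1.12*l^3 + 4.42*l^2 + 0.66*l + 7.61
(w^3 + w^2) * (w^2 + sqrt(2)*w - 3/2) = w^5 + w^4 + sqrt(2)*w^4 - 3*w^3/2 + sqrt(2)*w^3 - 3*w^2/2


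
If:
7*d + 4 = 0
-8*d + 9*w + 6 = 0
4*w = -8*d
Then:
No Solution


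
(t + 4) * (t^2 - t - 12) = t^3 + 3*t^2 - 16*t - 48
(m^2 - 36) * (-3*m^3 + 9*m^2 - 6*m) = -3*m^5 + 9*m^4 + 102*m^3 - 324*m^2 + 216*m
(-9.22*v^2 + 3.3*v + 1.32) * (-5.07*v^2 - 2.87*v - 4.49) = 46.7454*v^4 + 9.7304*v^3 + 25.2344*v^2 - 18.6054*v - 5.9268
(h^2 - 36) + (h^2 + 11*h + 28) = 2*h^2 + 11*h - 8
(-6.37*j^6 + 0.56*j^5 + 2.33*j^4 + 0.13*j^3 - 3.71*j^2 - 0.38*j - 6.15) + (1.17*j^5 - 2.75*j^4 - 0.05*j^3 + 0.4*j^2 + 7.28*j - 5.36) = -6.37*j^6 + 1.73*j^5 - 0.42*j^4 + 0.08*j^3 - 3.31*j^2 + 6.9*j - 11.51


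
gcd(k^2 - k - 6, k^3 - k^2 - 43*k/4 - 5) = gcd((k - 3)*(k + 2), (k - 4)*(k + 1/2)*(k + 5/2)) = 1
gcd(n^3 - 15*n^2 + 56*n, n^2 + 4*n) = n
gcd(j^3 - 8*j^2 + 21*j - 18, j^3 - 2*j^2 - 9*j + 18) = j^2 - 5*j + 6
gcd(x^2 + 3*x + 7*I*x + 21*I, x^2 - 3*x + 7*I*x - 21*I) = x + 7*I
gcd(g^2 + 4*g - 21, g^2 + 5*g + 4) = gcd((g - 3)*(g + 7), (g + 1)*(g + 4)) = 1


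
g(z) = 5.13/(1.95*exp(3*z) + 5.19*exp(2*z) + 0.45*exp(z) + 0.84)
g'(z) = 5.13*(-5.85*exp(3*z) - 10.38*exp(2*z) - 0.45*exp(z))/(1.95*exp(3*z) + 5.19*exp(2*z) + 0.45*exp(z) + 0.84)^2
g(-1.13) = 3.22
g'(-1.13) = -2.88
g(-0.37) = 1.20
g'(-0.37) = -2.02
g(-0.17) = 0.84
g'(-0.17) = -1.56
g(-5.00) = 6.08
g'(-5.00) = -0.03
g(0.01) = 0.60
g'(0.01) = -1.18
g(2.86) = 0.00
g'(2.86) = -0.00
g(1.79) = 0.01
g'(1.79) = -0.02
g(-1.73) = 4.69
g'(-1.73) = -1.88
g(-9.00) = 6.11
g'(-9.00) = 0.00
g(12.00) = 0.00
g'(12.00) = 0.00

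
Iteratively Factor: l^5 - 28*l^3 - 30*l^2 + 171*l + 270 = (l + 2)*(l^4 - 2*l^3 - 24*l^2 + 18*l + 135) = (l + 2)*(l + 3)*(l^3 - 5*l^2 - 9*l + 45) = (l + 2)*(l + 3)^2*(l^2 - 8*l + 15) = (l - 5)*(l + 2)*(l + 3)^2*(l - 3)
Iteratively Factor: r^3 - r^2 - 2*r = (r + 1)*(r^2 - 2*r) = (r - 2)*(r + 1)*(r)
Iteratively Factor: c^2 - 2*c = (c)*(c - 2)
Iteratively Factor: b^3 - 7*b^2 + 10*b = (b)*(b^2 - 7*b + 10) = b*(b - 5)*(b - 2)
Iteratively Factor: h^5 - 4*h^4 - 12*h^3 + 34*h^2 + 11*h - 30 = (h - 2)*(h^4 - 2*h^3 - 16*h^2 + 2*h + 15) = (h - 2)*(h + 3)*(h^3 - 5*h^2 - h + 5) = (h - 2)*(h + 1)*(h + 3)*(h^2 - 6*h + 5) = (h - 2)*(h - 1)*(h + 1)*(h + 3)*(h - 5)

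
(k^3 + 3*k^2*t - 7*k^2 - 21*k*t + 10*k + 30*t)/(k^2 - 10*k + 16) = (k^2 + 3*k*t - 5*k - 15*t)/(k - 8)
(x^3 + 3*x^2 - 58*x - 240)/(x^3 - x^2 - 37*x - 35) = (x^2 - 2*x - 48)/(x^2 - 6*x - 7)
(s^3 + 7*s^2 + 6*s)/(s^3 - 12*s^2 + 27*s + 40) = s*(s + 6)/(s^2 - 13*s + 40)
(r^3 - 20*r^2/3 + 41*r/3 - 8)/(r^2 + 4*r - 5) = (r^2 - 17*r/3 + 8)/(r + 5)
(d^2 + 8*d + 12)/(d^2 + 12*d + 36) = (d + 2)/(d + 6)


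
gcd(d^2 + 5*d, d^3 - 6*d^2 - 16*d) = d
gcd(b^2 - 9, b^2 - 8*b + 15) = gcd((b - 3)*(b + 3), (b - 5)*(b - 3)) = b - 3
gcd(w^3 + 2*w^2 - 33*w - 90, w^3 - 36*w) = w - 6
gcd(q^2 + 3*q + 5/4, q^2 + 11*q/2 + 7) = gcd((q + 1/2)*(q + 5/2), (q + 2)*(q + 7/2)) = 1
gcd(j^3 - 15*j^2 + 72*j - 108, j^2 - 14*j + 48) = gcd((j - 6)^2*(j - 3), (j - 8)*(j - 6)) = j - 6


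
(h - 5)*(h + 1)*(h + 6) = h^3 + 2*h^2 - 29*h - 30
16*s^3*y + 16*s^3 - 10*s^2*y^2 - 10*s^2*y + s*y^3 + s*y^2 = (-8*s + y)*(-2*s + y)*(s*y + s)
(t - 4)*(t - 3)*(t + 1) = t^3 - 6*t^2 + 5*t + 12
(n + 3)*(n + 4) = n^2 + 7*n + 12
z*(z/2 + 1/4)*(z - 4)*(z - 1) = z^4/2 - 9*z^3/4 + 3*z^2/4 + z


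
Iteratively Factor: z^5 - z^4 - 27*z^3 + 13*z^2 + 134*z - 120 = (z - 5)*(z^4 + 4*z^3 - 7*z^2 - 22*z + 24) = (z - 5)*(z - 1)*(z^3 + 5*z^2 - 2*z - 24) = (z - 5)*(z - 1)*(z + 3)*(z^2 + 2*z - 8) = (z - 5)*(z - 1)*(z + 3)*(z + 4)*(z - 2)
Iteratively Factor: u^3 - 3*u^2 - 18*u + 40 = (u - 2)*(u^2 - u - 20) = (u - 5)*(u - 2)*(u + 4)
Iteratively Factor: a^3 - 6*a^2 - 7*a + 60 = (a - 4)*(a^2 - 2*a - 15) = (a - 4)*(a + 3)*(a - 5)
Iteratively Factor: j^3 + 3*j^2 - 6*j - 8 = (j + 1)*(j^2 + 2*j - 8) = (j - 2)*(j + 1)*(j + 4)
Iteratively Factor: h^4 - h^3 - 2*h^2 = (h - 2)*(h^3 + h^2) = h*(h - 2)*(h^2 + h) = h*(h - 2)*(h + 1)*(h)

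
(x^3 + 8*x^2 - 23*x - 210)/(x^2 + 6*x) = x + 2 - 35/x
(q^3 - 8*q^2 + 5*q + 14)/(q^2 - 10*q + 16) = (q^2 - 6*q - 7)/(q - 8)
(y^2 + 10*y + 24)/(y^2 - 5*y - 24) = (y^2 + 10*y + 24)/(y^2 - 5*y - 24)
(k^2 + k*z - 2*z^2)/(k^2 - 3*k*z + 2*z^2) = (-k - 2*z)/(-k + 2*z)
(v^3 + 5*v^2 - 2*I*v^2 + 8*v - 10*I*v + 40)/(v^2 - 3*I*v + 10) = (v^2 + v*(5 - 4*I) - 20*I)/(v - 5*I)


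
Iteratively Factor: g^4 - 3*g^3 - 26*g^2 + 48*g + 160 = (g + 2)*(g^3 - 5*g^2 - 16*g + 80) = (g - 4)*(g + 2)*(g^2 - g - 20) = (g - 4)*(g + 2)*(g + 4)*(g - 5)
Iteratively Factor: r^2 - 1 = (r - 1)*(r + 1)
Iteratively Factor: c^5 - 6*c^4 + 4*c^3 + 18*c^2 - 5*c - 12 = (c - 4)*(c^4 - 2*c^3 - 4*c^2 + 2*c + 3) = (c - 4)*(c - 3)*(c^3 + c^2 - c - 1) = (c - 4)*(c - 3)*(c - 1)*(c^2 + 2*c + 1) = (c - 4)*(c - 3)*(c - 1)*(c + 1)*(c + 1)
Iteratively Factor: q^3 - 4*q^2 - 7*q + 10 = (q - 1)*(q^2 - 3*q - 10) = (q - 1)*(q + 2)*(q - 5)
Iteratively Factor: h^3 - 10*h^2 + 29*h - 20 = (h - 5)*(h^2 - 5*h + 4) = (h - 5)*(h - 1)*(h - 4)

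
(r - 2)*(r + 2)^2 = r^3 + 2*r^2 - 4*r - 8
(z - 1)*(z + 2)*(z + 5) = z^3 + 6*z^2 + 3*z - 10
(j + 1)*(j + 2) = j^2 + 3*j + 2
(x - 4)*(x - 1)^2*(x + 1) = x^4 - 5*x^3 + 3*x^2 + 5*x - 4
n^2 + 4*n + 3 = (n + 1)*(n + 3)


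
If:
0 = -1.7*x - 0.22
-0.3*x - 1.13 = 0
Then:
No Solution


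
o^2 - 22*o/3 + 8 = (o - 6)*(o - 4/3)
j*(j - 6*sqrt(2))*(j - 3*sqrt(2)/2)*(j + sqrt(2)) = j^4 - 13*sqrt(2)*j^3/2 + 3*j^2 + 18*sqrt(2)*j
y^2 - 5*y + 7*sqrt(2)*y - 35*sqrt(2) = (y - 5)*(y + 7*sqrt(2))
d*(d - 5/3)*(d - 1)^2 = d^4 - 11*d^3/3 + 13*d^2/3 - 5*d/3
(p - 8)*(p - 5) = p^2 - 13*p + 40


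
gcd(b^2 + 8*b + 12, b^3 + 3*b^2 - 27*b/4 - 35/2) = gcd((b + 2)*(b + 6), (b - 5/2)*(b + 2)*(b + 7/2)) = b + 2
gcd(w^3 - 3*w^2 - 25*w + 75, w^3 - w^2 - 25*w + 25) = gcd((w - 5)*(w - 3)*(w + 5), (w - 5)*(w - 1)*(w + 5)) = w^2 - 25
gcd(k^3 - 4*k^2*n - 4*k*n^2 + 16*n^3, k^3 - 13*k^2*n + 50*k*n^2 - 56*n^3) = k^2 - 6*k*n + 8*n^2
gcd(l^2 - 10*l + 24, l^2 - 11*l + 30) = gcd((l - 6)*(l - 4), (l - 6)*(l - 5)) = l - 6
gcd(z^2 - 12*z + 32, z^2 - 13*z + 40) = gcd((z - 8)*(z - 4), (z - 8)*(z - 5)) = z - 8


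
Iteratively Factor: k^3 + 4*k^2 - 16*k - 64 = (k + 4)*(k^2 - 16) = (k - 4)*(k + 4)*(k + 4)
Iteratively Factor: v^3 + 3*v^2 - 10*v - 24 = (v + 4)*(v^2 - v - 6) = (v - 3)*(v + 4)*(v + 2)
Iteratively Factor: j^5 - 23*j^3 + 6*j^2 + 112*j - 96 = (j - 4)*(j^4 + 4*j^3 - 7*j^2 - 22*j + 24) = (j - 4)*(j - 2)*(j^3 + 6*j^2 + 5*j - 12) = (j - 4)*(j - 2)*(j - 1)*(j^2 + 7*j + 12) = (j - 4)*(j - 2)*(j - 1)*(j + 3)*(j + 4)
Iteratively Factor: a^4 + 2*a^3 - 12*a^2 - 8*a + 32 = (a + 4)*(a^3 - 2*a^2 - 4*a + 8) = (a - 2)*(a + 4)*(a^2 - 4) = (a - 2)^2*(a + 4)*(a + 2)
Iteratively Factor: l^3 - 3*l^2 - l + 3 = (l - 1)*(l^2 - 2*l - 3) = (l - 3)*(l - 1)*(l + 1)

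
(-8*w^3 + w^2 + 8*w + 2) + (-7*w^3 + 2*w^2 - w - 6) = -15*w^3 + 3*w^2 + 7*w - 4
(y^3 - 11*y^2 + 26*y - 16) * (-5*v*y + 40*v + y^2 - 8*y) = -5*v*y^4 + 95*v*y^3 - 570*v*y^2 + 1120*v*y - 640*v + y^5 - 19*y^4 + 114*y^3 - 224*y^2 + 128*y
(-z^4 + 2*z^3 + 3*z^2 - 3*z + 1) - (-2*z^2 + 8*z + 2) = -z^4 + 2*z^3 + 5*z^2 - 11*z - 1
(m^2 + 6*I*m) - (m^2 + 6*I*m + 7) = -7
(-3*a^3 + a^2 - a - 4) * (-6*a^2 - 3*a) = 18*a^5 + 3*a^4 + 3*a^3 + 27*a^2 + 12*a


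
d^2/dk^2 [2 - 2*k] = 0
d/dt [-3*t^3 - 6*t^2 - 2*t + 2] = -9*t^2 - 12*t - 2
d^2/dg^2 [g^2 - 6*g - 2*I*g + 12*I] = 2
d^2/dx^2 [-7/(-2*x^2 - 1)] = 28*(6*x^2 - 1)/(2*x^2 + 1)^3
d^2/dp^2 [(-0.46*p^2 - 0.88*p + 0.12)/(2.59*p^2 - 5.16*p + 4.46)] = (-24.101504*p^3 + 36.711696*p^2 + 51.369024*p - 55.1864)/(17.373979*p^6 - 103.841388*p^5 + 296.63529*p^4 - 495.01944*p^3 + 510.80826*p^2 - 307.921968*p + 88.716536)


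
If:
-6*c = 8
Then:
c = -4/3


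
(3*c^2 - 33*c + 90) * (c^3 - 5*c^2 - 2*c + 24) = 3*c^5 - 48*c^4 + 249*c^3 - 312*c^2 - 972*c + 2160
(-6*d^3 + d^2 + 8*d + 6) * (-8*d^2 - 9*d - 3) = 48*d^5 + 46*d^4 - 55*d^3 - 123*d^2 - 78*d - 18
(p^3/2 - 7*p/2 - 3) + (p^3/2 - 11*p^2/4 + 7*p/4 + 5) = p^3 - 11*p^2/4 - 7*p/4 + 2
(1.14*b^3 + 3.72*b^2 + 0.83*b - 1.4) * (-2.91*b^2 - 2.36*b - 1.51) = -3.3174*b^5 - 13.5156*b^4 - 12.9159*b^3 - 3.502*b^2 + 2.0507*b + 2.114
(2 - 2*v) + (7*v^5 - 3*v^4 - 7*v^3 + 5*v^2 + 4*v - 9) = 7*v^5 - 3*v^4 - 7*v^3 + 5*v^2 + 2*v - 7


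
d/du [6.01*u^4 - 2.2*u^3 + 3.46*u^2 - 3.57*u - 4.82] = 24.04*u^3 - 6.6*u^2 + 6.92*u - 3.57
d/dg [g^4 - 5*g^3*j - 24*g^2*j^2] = g*(4*g^2 - 15*g*j - 48*j^2)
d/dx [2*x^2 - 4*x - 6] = 4*x - 4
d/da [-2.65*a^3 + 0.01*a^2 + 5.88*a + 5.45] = -7.95*a^2 + 0.02*a + 5.88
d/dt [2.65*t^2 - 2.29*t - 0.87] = 5.3*t - 2.29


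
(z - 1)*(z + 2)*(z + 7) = z^3 + 8*z^2 + 5*z - 14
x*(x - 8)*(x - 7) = x^3 - 15*x^2 + 56*x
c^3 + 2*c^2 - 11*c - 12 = (c - 3)*(c + 1)*(c + 4)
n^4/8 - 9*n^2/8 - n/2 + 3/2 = (n/4 + 1/2)*(n/2 + 1)*(n - 3)*(n - 1)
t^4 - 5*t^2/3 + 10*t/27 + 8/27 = (t - 1)*(t - 2/3)*(t + 1/3)*(t + 4/3)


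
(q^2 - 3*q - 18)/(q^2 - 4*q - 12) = (q + 3)/(q + 2)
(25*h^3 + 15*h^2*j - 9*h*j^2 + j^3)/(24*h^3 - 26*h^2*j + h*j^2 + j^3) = (25*h^3 + 15*h^2*j - 9*h*j^2 + j^3)/(24*h^3 - 26*h^2*j + h*j^2 + j^3)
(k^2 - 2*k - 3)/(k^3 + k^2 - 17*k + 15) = (k + 1)/(k^2 + 4*k - 5)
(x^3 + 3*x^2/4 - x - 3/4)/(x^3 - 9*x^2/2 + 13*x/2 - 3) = (4*x^2 + 7*x + 3)/(2*(2*x^2 - 7*x + 6))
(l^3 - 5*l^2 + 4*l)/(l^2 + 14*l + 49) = l*(l^2 - 5*l + 4)/(l^2 + 14*l + 49)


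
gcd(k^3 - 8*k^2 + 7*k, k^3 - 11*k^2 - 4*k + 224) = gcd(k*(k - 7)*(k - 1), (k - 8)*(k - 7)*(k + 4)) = k - 7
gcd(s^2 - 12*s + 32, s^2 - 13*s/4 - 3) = s - 4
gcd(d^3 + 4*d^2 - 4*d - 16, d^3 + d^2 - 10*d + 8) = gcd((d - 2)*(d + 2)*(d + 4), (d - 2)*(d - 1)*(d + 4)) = d^2 + 2*d - 8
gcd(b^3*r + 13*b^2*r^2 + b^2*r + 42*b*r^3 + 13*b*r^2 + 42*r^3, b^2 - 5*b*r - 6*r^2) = 1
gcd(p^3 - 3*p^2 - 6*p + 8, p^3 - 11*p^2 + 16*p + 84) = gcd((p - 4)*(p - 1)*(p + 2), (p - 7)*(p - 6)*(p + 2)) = p + 2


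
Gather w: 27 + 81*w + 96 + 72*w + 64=153*w + 187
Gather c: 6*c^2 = 6*c^2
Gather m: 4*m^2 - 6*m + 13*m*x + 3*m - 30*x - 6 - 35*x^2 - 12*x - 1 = 4*m^2 + m*(13*x - 3) - 35*x^2 - 42*x - 7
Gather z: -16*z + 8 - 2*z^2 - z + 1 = -2*z^2 - 17*z + 9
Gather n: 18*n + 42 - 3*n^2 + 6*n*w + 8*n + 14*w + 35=-3*n^2 + n*(6*w + 26) + 14*w + 77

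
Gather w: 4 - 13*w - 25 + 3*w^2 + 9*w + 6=3*w^2 - 4*w - 15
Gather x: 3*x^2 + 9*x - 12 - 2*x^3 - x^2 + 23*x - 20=-2*x^3 + 2*x^2 + 32*x - 32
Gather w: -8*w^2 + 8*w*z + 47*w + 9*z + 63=-8*w^2 + w*(8*z + 47) + 9*z + 63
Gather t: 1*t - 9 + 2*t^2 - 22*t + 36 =2*t^2 - 21*t + 27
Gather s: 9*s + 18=9*s + 18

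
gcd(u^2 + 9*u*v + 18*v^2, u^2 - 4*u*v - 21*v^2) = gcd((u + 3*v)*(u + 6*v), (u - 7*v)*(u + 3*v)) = u + 3*v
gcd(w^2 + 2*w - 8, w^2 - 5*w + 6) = w - 2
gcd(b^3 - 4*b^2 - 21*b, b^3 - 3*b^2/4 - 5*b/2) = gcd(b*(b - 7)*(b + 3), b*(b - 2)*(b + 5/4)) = b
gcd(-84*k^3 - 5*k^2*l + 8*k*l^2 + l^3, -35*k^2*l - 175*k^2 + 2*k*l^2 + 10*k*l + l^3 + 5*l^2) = 7*k + l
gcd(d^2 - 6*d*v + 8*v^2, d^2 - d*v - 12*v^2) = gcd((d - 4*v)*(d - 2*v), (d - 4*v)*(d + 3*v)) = -d + 4*v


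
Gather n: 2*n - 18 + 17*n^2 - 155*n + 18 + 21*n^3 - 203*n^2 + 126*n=21*n^3 - 186*n^2 - 27*n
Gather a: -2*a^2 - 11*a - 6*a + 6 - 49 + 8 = -2*a^2 - 17*a - 35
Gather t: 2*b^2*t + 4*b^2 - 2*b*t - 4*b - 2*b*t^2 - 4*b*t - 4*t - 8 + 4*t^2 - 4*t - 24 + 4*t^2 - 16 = 4*b^2 - 4*b + t^2*(8 - 2*b) + t*(2*b^2 - 6*b - 8) - 48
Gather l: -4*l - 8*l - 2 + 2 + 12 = 12 - 12*l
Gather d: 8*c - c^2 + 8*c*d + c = -c^2 + 8*c*d + 9*c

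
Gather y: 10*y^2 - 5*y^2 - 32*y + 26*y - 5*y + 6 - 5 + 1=5*y^2 - 11*y + 2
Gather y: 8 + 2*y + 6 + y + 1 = 3*y + 15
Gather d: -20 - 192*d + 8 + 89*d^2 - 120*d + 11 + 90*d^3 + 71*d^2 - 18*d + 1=90*d^3 + 160*d^2 - 330*d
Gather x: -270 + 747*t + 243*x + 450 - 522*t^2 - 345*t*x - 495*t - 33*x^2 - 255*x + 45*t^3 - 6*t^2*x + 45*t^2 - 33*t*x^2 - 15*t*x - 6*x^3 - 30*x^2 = 45*t^3 - 477*t^2 + 252*t - 6*x^3 + x^2*(-33*t - 63) + x*(-6*t^2 - 360*t - 12) + 180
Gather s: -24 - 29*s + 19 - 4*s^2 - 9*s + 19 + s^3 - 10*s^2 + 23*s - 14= s^3 - 14*s^2 - 15*s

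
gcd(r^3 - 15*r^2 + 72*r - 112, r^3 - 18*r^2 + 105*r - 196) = r^2 - 11*r + 28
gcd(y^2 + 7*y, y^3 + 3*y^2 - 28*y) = y^2 + 7*y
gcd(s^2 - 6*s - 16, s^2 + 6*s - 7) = 1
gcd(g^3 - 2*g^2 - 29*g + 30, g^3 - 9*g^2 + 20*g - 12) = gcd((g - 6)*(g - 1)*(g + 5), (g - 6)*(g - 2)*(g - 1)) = g^2 - 7*g + 6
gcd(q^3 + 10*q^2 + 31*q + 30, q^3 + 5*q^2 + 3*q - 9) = q + 3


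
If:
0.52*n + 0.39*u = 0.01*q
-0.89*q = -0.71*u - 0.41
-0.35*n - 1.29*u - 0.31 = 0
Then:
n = 0.23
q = 0.22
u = -0.30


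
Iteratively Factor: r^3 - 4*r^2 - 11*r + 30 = (r + 3)*(r^2 - 7*r + 10) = (r - 2)*(r + 3)*(r - 5)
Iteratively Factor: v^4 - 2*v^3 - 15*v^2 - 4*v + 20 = (v - 5)*(v^3 + 3*v^2 - 4) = (v - 5)*(v - 1)*(v^2 + 4*v + 4) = (v - 5)*(v - 1)*(v + 2)*(v + 2)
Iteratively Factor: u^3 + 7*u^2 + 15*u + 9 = (u + 3)*(u^2 + 4*u + 3) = (u + 3)^2*(u + 1)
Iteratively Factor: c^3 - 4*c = (c + 2)*(c^2 - 2*c) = c*(c + 2)*(c - 2)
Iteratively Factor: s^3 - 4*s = (s - 2)*(s^2 + 2*s) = (s - 2)*(s + 2)*(s)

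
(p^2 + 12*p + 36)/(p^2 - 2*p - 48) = (p + 6)/(p - 8)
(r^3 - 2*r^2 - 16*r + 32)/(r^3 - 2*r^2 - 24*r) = (r^2 - 6*r + 8)/(r*(r - 6))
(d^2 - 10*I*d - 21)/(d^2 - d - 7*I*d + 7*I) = (d - 3*I)/(d - 1)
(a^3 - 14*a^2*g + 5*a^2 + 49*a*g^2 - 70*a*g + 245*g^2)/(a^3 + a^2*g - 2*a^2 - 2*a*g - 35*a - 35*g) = (a^2 - 14*a*g + 49*g^2)/(a^2 + a*g - 7*a - 7*g)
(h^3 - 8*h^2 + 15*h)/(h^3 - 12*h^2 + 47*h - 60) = h/(h - 4)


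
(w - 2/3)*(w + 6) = w^2 + 16*w/3 - 4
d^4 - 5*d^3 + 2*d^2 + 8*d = d*(d - 4)*(d - 2)*(d + 1)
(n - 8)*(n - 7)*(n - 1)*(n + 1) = n^4 - 15*n^3 + 55*n^2 + 15*n - 56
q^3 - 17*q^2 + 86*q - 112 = (q - 8)*(q - 7)*(q - 2)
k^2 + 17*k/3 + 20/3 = (k + 5/3)*(k + 4)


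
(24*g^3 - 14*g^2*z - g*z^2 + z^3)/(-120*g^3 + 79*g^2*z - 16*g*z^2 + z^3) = (-8*g^2 + 2*g*z + z^2)/(40*g^2 - 13*g*z + z^2)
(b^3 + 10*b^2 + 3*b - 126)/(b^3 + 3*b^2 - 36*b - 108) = (b^2 + 4*b - 21)/(b^2 - 3*b - 18)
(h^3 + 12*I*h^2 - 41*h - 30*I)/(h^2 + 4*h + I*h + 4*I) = (h^2 + 11*I*h - 30)/(h + 4)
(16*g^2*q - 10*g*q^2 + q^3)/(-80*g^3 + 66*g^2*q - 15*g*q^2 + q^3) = q/(-5*g + q)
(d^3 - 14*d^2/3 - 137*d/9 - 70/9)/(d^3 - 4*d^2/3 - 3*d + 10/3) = (3*d^2 - 19*d - 14)/(3*(d^2 - 3*d + 2))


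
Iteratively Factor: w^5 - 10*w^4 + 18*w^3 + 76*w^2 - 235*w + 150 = (w - 2)*(w^4 - 8*w^3 + 2*w^2 + 80*w - 75) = (w - 5)*(w - 2)*(w^3 - 3*w^2 - 13*w + 15) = (w - 5)*(w - 2)*(w - 1)*(w^2 - 2*w - 15) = (w - 5)*(w - 2)*(w - 1)*(w + 3)*(w - 5)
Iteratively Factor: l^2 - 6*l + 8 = (l - 4)*(l - 2)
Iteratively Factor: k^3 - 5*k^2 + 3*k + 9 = (k - 3)*(k^2 - 2*k - 3) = (k - 3)*(k + 1)*(k - 3)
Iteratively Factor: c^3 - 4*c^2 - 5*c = (c + 1)*(c^2 - 5*c) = (c - 5)*(c + 1)*(c)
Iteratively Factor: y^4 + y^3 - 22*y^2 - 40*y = (y + 4)*(y^3 - 3*y^2 - 10*y) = (y + 2)*(y + 4)*(y^2 - 5*y) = (y - 5)*(y + 2)*(y + 4)*(y)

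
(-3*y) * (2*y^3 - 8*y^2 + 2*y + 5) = -6*y^4 + 24*y^3 - 6*y^2 - 15*y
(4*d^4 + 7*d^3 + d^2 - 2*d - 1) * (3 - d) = -4*d^5 + 5*d^4 + 20*d^3 + 5*d^2 - 5*d - 3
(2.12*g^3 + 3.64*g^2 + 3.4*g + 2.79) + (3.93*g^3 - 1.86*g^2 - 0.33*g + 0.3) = 6.05*g^3 + 1.78*g^2 + 3.07*g + 3.09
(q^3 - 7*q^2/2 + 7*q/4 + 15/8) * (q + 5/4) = q^4 - 9*q^3/4 - 21*q^2/8 + 65*q/16 + 75/32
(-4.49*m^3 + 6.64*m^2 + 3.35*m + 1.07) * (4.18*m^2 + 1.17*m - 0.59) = -18.7682*m^5 + 22.5019*m^4 + 24.4209*m^3 + 4.4745*m^2 - 0.7246*m - 0.6313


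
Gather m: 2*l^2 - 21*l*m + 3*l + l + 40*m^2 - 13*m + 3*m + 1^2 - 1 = 2*l^2 + 4*l + 40*m^2 + m*(-21*l - 10)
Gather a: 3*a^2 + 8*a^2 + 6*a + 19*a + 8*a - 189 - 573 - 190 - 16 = 11*a^2 + 33*a - 968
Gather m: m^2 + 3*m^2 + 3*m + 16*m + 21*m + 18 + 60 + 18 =4*m^2 + 40*m + 96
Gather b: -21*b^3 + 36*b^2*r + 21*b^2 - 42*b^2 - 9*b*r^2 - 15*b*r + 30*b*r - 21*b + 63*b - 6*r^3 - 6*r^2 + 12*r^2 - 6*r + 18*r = -21*b^3 + b^2*(36*r - 21) + b*(-9*r^2 + 15*r + 42) - 6*r^3 + 6*r^2 + 12*r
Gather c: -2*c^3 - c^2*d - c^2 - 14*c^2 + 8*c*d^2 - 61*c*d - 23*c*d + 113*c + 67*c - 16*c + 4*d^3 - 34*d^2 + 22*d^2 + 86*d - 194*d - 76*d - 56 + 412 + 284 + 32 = -2*c^3 + c^2*(-d - 15) + c*(8*d^2 - 84*d + 164) + 4*d^3 - 12*d^2 - 184*d + 672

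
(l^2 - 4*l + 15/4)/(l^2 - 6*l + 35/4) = (2*l - 3)/(2*l - 7)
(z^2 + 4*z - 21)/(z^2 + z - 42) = (z - 3)/(z - 6)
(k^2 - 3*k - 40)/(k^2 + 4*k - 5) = (k - 8)/(k - 1)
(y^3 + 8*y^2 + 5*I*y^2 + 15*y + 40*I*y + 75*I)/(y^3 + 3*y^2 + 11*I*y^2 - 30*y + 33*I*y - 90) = (y + 5)/(y + 6*I)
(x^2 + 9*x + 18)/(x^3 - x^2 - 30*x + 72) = (x + 3)/(x^2 - 7*x + 12)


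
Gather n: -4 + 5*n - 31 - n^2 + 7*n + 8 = -n^2 + 12*n - 27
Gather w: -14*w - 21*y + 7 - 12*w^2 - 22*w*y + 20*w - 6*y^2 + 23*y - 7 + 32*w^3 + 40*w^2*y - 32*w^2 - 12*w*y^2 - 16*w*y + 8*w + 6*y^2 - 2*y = 32*w^3 + w^2*(40*y - 44) + w*(-12*y^2 - 38*y + 14)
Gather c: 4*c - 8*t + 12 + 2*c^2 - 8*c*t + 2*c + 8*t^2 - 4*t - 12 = 2*c^2 + c*(6 - 8*t) + 8*t^2 - 12*t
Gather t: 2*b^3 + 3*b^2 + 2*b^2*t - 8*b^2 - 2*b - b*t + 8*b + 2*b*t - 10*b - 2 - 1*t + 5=2*b^3 - 5*b^2 - 4*b + t*(2*b^2 + b - 1) + 3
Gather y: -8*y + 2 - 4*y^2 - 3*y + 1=-4*y^2 - 11*y + 3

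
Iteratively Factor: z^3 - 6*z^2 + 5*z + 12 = (z - 3)*(z^2 - 3*z - 4) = (z - 3)*(z + 1)*(z - 4)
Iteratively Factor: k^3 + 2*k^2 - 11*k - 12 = (k + 4)*(k^2 - 2*k - 3) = (k - 3)*(k + 4)*(k + 1)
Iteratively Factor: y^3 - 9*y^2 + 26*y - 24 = (y - 2)*(y^2 - 7*y + 12) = (y - 3)*(y - 2)*(y - 4)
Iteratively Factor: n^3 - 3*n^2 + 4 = (n - 2)*(n^2 - n - 2) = (n - 2)*(n + 1)*(n - 2)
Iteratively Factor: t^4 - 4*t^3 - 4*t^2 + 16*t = (t - 4)*(t^3 - 4*t) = t*(t - 4)*(t^2 - 4) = t*(t - 4)*(t + 2)*(t - 2)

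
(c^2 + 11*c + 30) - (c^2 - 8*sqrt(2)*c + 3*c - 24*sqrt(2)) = 8*c + 8*sqrt(2)*c + 30 + 24*sqrt(2)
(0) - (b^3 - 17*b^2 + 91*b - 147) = -b^3 + 17*b^2 - 91*b + 147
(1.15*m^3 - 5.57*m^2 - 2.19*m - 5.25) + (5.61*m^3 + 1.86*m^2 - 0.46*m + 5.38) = 6.76*m^3 - 3.71*m^2 - 2.65*m + 0.13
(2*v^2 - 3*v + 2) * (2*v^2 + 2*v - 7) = 4*v^4 - 2*v^3 - 16*v^2 + 25*v - 14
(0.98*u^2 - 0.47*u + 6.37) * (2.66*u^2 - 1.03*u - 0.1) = 2.6068*u^4 - 2.2596*u^3 + 17.3303*u^2 - 6.5141*u - 0.637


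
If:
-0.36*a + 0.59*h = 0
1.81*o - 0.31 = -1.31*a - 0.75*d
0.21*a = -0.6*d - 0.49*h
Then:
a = 0.460096849254764 - 2.68637192629394*o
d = 2.27886296459342*o - 0.390302496698321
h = 0.280737060562229 - 1.63914219231495*o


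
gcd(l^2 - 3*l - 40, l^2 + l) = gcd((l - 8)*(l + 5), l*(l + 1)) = 1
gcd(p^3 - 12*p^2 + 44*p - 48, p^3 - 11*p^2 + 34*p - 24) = p^2 - 10*p + 24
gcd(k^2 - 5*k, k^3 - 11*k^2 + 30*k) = k^2 - 5*k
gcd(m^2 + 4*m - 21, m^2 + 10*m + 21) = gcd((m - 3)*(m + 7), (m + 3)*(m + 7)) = m + 7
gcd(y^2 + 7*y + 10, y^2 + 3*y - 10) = y + 5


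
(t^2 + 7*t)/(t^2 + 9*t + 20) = t*(t + 7)/(t^2 + 9*t + 20)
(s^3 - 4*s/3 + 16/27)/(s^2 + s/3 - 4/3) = (9*s^2 - 12*s + 4)/(9*(s - 1))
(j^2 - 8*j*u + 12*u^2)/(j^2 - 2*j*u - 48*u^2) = (-j^2 + 8*j*u - 12*u^2)/(-j^2 + 2*j*u + 48*u^2)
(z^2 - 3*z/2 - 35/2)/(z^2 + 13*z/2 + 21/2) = (z - 5)/(z + 3)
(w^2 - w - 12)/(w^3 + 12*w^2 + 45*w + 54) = (w - 4)/(w^2 + 9*w + 18)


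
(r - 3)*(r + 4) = r^2 + r - 12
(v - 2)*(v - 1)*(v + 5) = v^3 + 2*v^2 - 13*v + 10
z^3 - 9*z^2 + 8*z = z*(z - 8)*(z - 1)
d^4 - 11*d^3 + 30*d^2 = d^2*(d - 6)*(d - 5)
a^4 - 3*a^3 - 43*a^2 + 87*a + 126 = (a - 7)*(a - 3)*(a + 1)*(a + 6)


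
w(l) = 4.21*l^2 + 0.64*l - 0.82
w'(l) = 8.42*l + 0.64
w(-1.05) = 3.15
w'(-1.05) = -8.20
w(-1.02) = 2.91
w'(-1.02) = -7.95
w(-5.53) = 124.39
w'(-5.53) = -45.92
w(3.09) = 41.36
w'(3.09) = 26.66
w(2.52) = 27.53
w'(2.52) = 21.86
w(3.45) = 51.50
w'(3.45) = 29.69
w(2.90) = 36.44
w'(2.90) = 25.06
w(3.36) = 48.86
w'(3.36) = 28.93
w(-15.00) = 936.83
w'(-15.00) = -125.66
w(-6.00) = 146.90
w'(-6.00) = -49.88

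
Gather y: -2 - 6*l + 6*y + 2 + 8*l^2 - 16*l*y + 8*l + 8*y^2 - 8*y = 8*l^2 + 2*l + 8*y^2 + y*(-16*l - 2)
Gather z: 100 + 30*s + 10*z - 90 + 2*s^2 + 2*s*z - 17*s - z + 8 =2*s^2 + 13*s + z*(2*s + 9) + 18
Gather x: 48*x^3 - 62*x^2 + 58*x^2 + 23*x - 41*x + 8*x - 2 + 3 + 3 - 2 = 48*x^3 - 4*x^2 - 10*x + 2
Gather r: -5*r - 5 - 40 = -5*r - 45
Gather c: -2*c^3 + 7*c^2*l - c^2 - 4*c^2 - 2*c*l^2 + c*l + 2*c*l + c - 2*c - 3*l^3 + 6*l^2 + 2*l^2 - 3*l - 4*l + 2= -2*c^3 + c^2*(7*l - 5) + c*(-2*l^2 + 3*l - 1) - 3*l^3 + 8*l^2 - 7*l + 2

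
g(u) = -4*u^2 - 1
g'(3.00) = -24.00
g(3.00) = -37.00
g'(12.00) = -96.00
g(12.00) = -577.00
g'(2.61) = -20.88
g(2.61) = -28.25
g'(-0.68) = 5.44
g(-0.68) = -2.85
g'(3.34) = -26.72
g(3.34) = -45.62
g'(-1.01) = 8.08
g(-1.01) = -5.08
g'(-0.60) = 4.80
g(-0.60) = -2.44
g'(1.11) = -8.88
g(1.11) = -5.93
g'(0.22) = -1.76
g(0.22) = -1.19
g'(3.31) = -26.48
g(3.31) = -44.82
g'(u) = -8*u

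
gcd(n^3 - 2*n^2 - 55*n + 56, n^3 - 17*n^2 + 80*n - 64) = n^2 - 9*n + 8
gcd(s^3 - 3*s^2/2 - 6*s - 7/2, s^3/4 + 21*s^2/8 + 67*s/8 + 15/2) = 1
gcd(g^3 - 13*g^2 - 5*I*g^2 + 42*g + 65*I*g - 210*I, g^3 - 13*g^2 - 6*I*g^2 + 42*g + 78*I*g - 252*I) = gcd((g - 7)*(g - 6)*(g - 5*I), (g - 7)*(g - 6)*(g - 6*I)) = g^2 - 13*g + 42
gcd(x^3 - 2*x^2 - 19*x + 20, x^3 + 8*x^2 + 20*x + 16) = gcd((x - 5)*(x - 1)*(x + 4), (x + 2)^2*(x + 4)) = x + 4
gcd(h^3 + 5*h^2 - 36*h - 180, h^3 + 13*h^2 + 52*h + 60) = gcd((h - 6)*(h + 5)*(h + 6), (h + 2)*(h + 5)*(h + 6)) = h^2 + 11*h + 30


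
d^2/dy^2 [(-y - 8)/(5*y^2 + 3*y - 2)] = 2*(-(y + 8)*(10*y + 3)^2 + (15*y + 43)*(5*y^2 + 3*y - 2))/(5*y^2 + 3*y - 2)^3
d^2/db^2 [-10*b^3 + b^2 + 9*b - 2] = 2 - 60*b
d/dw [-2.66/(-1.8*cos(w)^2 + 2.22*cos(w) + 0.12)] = (9.576*cos(w) - 5.9052)*sin(w)/(-1.8*cos(w)^2 + 2.22*cos(w) + 0.12)^2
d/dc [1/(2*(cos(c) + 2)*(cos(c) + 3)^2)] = (3*cos(c) + 7)*sin(c)/(2*(cos(c) + 2)^2*(cos(c) + 3)^3)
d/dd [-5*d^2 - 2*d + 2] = -10*d - 2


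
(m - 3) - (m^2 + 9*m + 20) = -m^2 - 8*m - 23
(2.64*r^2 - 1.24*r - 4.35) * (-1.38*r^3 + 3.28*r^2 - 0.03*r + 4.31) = -3.6432*r^5 + 10.3704*r^4 + 1.8566*r^3 - 2.8524*r^2 - 5.2139*r - 18.7485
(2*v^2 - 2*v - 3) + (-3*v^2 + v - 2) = -v^2 - v - 5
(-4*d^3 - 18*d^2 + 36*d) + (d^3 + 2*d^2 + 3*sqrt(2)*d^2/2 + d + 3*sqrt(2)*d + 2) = -3*d^3 - 16*d^2 + 3*sqrt(2)*d^2/2 + 3*sqrt(2)*d + 37*d + 2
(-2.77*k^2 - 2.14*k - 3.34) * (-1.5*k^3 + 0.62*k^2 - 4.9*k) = 4.155*k^5 + 1.4926*k^4 + 17.2562*k^3 + 8.4152*k^2 + 16.366*k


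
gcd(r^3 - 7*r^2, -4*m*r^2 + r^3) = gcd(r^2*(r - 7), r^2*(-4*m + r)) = r^2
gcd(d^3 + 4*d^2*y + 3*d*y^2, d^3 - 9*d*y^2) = d^2 + 3*d*y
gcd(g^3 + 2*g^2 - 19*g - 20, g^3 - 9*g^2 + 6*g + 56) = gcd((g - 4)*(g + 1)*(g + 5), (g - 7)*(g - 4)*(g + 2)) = g - 4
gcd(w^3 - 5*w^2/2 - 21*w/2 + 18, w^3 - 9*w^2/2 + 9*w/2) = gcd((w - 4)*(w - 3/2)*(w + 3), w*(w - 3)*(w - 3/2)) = w - 3/2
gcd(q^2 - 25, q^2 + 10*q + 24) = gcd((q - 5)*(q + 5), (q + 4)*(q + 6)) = 1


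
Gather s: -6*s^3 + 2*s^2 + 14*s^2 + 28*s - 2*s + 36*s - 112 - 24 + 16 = -6*s^3 + 16*s^2 + 62*s - 120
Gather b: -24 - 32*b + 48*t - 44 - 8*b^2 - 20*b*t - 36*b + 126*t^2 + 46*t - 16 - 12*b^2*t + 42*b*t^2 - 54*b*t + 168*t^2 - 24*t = b^2*(-12*t - 8) + b*(42*t^2 - 74*t - 68) + 294*t^2 + 70*t - 84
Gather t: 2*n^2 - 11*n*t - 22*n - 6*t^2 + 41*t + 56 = 2*n^2 - 22*n - 6*t^2 + t*(41 - 11*n) + 56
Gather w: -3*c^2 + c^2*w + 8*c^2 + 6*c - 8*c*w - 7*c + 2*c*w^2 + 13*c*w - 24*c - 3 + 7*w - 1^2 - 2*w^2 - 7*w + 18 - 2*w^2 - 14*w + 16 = 5*c^2 - 25*c + w^2*(2*c - 4) + w*(c^2 + 5*c - 14) + 30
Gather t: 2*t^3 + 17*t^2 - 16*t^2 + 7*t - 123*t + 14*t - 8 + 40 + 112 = 2*t^3 + t^2 - 102*t + 144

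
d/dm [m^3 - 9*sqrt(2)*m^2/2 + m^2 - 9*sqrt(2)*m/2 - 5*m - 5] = 3*m^2 - 9*sqrt(2)*m + 2*m - 9*sqrt(2)/2 - 5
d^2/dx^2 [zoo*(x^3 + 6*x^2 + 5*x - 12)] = zoo*(x + 2)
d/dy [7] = 0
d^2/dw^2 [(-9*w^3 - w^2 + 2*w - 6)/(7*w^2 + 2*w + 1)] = 2*(139*w^3 - 915*w^2 - 321*w + 13)/(343*w^6 + 294*w^5 + 231*w^4 + 92*w^3 + 33*w^2 + 6*w + 1)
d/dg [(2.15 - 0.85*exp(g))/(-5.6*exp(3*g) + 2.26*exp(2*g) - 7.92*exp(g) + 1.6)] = (-9.52*exp(3*g) + 38.041*exp(2*g) - 9.718*exp(g) + 15.668)*exp(g)/(31.36*exp(6*g) - 25.312*exp(5*g) + 93.8116*exp(4*g) - 53.7184*exp(3*g) + 69.9584*exp(2*g) - 25.344*exp(g) + 2.56)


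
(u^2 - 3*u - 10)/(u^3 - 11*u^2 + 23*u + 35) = (u + 2)/(u^2 - 6*u - 7)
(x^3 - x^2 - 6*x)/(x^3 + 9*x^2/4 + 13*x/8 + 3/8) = 8*x*(x^2 - x - 6)/(8*x^3 + 18*x^2 + 13*x + 3)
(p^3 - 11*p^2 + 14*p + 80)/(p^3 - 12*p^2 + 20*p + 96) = (p - 5)/(p - 6)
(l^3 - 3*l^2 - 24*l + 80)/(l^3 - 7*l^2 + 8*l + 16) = (l + 5)/(l + 1)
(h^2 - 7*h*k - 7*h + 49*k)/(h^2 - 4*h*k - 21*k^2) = (h - 7)/(h + 3*k)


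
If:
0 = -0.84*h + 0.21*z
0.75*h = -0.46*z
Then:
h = 0.00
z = 0.00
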